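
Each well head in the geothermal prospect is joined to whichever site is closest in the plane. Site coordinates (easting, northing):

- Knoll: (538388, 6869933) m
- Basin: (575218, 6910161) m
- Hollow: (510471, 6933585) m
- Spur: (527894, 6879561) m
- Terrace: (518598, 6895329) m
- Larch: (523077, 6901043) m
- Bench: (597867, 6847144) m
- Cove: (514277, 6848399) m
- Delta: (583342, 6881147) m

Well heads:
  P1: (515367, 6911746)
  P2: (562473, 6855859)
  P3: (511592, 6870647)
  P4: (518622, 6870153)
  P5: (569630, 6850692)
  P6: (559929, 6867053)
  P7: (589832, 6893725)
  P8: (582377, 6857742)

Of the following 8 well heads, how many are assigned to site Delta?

P1 → Larch
P2 → Knoll
P3 → Spur
P4 → Spur
P5 → Bench
P6 → Knoll
P7 → Delta
P8 → Bench
1 of the 8 goes to Delta.

1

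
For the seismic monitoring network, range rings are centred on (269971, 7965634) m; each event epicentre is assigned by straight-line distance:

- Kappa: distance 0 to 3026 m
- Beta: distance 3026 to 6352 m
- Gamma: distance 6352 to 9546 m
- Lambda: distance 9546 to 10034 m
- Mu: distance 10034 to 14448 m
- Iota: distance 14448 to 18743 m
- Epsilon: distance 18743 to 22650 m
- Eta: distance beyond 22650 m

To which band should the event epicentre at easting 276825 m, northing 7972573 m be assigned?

Distance = √((276825−269971)² + (7972573−7965634)²) = √(46977316.000 + 48149721.000) = 9753.309 m.
9546 ≤ 9753.309 < 10034 → Lambda.

Lambda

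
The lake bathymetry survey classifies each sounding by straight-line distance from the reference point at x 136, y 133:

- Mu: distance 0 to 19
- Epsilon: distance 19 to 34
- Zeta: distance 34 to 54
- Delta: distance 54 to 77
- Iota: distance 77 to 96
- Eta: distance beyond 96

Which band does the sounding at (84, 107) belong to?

Delta

Distance = √((84−136)² + (107−133)²) = √(2704.000 + 676.000) = 58.138.
54 ≤ 58.138 < 77 → Delta.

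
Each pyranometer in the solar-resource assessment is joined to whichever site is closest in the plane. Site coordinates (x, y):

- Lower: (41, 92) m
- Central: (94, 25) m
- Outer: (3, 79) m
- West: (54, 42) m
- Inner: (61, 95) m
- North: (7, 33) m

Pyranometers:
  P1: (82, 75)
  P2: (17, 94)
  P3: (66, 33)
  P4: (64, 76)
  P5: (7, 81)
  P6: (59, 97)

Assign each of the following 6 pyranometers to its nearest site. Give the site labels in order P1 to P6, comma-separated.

Inner, Outer, West, Inner, Outer, Inner

P1 → Inner (d²=841.00)
P2 → Outer (d²=421.00)
P3 → West (d²=225.00)
P4 → Inner (d²=370.00)
P5 → Outer (d²=20.00)
P6 → Inner (d²=8.00)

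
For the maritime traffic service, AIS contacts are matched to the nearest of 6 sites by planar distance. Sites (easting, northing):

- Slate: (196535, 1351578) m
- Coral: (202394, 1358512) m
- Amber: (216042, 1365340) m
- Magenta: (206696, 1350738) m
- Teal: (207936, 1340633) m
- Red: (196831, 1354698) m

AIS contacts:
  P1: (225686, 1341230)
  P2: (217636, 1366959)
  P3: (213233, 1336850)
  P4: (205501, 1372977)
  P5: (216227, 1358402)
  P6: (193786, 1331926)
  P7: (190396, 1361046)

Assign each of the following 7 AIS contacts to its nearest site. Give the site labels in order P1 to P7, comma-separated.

Teal, Amber, Teal, Amber, Amber, Teal, Red

P1 → Teal (d²=315418909.00)
P2 → Amber (d²=5161997.00)
P3 → Teal (d²=42369298.00)
P4 → Amber (d²=169436450.00)
P5 → Amber (d²=48170069.00)
P6 → Teal (d²=276034349.00)
P7 → Red (d²=81706329.00)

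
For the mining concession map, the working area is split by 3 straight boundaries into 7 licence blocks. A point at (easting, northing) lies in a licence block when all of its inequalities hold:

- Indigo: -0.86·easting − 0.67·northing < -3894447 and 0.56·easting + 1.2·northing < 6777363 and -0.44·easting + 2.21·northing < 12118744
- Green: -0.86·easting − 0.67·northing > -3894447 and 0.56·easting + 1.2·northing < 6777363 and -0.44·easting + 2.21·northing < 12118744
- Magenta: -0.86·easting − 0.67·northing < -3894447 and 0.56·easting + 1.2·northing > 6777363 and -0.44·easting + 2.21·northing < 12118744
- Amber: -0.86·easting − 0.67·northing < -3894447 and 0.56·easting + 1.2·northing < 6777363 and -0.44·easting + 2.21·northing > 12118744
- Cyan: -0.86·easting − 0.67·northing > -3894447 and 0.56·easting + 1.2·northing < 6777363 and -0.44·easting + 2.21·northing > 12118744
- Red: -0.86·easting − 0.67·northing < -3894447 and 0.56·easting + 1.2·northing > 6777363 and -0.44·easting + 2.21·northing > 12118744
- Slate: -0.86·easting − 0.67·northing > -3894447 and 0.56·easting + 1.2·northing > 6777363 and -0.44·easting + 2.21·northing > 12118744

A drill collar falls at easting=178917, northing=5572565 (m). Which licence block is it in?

-0.86·178917 − 0.67·5572565 = -3887487.170, which is > -3894447
0.56·178917 + 1.2·5572565 = 6787271.520, which is > 6777363
-0.44·178917 + 2.21·5572565 = 12236645.170, which is > 12118744
This sign pattern matches Slate.

Slate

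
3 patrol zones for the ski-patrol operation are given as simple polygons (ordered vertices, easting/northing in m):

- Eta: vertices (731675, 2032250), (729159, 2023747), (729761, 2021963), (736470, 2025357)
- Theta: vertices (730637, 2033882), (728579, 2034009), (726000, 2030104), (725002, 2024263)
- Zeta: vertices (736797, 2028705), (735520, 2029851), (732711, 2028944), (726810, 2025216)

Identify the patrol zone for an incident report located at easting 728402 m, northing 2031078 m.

Theta

Cast a ray rightward from (728402, 2031078). For each polygon, the edges (by vertex number in listed order) whose endpoints lie on opposite sides of northing = 2031078, where each meets that height, and whether that is right or left of the point:
Eta: 1–2 at easting≈731328.2 (right), 4–1 at easting≈732490.3 (right) → 2 crossings.
Theta: 2–3 at easting≈726643.3 (left), 4–1 at easting≈728994.4 (right) → 1 crossing.
Zeta: no edge straddles that height → 0 crossings.
Only Theta has an odd count, so the point is inside Theta.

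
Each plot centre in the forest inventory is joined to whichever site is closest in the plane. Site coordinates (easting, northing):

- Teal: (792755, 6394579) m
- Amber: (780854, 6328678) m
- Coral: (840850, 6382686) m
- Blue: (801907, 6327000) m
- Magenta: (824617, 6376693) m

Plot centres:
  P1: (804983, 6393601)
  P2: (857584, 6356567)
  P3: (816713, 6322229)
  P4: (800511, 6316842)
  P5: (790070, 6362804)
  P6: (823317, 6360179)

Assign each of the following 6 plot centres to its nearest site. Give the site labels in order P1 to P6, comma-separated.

Teal, Coral, Blue, Blue, Teal, Magenta

P1 → Teal (d²=150480468.00)
P2 → Coral (d²=962228917.00)
P3 → Blue (d²=241980077.00)
P4 → Blue (d²=105133780.00)
P5 → Teal (d²=1016859850.00)
P6 → Magenta (d²=274402196.00)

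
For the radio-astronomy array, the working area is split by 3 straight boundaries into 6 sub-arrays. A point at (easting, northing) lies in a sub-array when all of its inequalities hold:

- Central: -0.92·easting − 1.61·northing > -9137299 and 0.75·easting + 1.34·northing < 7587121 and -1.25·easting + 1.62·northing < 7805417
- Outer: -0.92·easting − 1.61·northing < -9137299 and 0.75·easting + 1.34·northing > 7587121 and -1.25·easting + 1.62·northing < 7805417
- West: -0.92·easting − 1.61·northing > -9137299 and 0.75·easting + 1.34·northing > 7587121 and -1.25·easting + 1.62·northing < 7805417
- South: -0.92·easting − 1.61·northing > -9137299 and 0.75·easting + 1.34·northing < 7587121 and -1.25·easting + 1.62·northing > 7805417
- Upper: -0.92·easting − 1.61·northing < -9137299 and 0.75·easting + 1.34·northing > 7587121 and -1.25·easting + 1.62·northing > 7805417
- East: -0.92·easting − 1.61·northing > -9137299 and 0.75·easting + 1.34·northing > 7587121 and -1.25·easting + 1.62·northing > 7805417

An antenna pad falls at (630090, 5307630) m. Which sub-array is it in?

South

-0.92·630090 − 1.61·5307630 = -9124967.100, which is > -9137299
0.75·630090 + 1.34·5307630 = 7584791.700, which is < 7587121
-1.25·630090 + 1.62·5307630 = 7810748.100, which is > 7805417
This sign pattern matches South.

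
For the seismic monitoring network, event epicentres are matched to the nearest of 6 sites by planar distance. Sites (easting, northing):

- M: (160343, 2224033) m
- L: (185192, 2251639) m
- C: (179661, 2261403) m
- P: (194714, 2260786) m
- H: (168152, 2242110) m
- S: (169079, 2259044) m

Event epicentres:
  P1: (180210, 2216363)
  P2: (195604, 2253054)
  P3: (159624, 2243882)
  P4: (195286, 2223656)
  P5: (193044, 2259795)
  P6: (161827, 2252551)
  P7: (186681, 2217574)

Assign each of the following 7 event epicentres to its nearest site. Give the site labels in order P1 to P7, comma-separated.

P1 → M (d²=453526589.00)
P2 → P (d²=60575924.00)
P3 → H (d²=75866768.00)
P4 → L (d²=884937125.00)
P5 → P (d²=3770981.00)
P6 → S (d²=94750553.00)
P7 → M (d²=735408925.00)

M, P, H, L, P, S, M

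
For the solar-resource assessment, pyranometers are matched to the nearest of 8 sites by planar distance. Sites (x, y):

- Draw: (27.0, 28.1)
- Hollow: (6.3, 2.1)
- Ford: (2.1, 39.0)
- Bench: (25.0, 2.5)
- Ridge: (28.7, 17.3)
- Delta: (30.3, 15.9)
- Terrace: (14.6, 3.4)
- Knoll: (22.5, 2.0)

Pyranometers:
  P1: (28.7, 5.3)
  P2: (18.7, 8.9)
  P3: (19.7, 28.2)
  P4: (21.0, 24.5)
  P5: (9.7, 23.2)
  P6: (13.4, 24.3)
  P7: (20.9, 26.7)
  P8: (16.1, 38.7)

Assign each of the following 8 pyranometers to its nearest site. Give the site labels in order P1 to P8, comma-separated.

Bench, Terrace, Draw, Draw, Ford, Draw, Draw, Ford

P1 → Bench (d²=21.53)
P2 → Terrace (d²=47.06)
P3 → Draw (d²=53.30)
P4 → Draw (d²=48.96)
P5 → Ford (d²=307.40)
P6 → Draw (d²=199.40)
P7 → Draw (d²=39.17)
P8 → Ford (d²=196.09)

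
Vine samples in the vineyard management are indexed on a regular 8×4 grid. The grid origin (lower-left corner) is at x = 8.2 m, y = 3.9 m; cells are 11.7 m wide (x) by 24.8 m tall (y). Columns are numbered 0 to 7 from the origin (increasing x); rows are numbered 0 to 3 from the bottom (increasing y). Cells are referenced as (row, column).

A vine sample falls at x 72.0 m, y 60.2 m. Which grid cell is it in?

Column index: ⌊(72.0 − 8.2) / 11.7⌋ = ⌊5.453⌋ = 5
Row offset from origin: ⌊(60.2 − 3.9) / 24.8⌋ = ⌊2.270⌋ = 2 → row 2

(2, 5)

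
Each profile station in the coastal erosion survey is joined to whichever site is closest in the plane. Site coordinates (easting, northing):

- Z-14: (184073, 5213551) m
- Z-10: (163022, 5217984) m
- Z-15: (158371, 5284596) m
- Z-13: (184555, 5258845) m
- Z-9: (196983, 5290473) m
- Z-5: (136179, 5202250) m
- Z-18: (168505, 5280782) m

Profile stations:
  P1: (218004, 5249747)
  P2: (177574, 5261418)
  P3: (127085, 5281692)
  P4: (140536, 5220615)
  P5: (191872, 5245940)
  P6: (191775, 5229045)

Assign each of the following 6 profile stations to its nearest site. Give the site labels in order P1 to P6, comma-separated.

Z-13, Z-13, Z-15, Z-5, Z-13, Z-14

P1 → Z-13 (d²=1201609205.00)
P2 → Z-13 (d²=55354690.00)
P3 → Z-15 (d²=987247012.00)
P4 → Z-5 (d²=356256674.00)
P5 → Z-13 (d²=220077514.00)
P6 → Z-14 (d²=299384840.00)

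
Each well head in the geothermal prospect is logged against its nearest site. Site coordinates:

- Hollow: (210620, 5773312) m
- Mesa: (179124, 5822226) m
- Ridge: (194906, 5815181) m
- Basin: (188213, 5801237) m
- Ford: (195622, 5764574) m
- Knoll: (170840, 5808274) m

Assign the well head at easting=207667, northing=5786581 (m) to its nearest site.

Squared distances to each site:
Hollow: 184786570.000; Mesa: 2085268874.000; Ridge: 980803121.000; Basin: 593256452.000; Ford: 629390074.000; Knoll: 1826814178.000.
Minimum at Hollow.

Hollow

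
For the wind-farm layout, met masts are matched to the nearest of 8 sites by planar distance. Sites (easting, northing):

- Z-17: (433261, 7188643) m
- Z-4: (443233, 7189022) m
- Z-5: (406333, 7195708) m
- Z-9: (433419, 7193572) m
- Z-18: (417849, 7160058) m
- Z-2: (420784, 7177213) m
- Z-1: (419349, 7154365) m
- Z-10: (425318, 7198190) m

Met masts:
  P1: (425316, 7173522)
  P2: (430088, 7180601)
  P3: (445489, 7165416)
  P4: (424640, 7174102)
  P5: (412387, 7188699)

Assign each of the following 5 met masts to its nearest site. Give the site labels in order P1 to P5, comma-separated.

Z-2, Z-17, Z-4, Z-2, Z-5

P1 → Z-2 (d²=34162505.00)
P2 → Z-17 (d²=74741693.00)
P3 → Z-4 (d²=562332772.00)
P4 → Z-2 (d²=24547057.00)
P5 → Z-5 (d²=85776997.00)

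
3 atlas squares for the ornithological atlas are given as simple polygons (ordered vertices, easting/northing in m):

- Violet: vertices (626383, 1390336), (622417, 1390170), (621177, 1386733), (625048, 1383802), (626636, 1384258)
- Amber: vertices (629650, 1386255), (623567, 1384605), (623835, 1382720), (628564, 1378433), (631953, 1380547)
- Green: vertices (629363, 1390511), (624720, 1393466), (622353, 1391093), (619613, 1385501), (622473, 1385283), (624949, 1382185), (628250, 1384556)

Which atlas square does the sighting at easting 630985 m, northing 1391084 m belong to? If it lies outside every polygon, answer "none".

Cast a ray rightward from (630985, 1391084). For each polygon, the edges (by vertex number in listed order) whose endpoints lie on opposite sides of northing = 1391084, where each meets that height, and whether that is right or left of the point:
Violet: no edge straddles that height → 0 crossings.
Amber: no edge straddles that height → 0 crossings.
Green: 1–2 at easting≈628462.7 (left), 3–4 at easting≈622348.6 (left) → 0 crossings.
All counts are even, so the point lies outside every listed polygon.

none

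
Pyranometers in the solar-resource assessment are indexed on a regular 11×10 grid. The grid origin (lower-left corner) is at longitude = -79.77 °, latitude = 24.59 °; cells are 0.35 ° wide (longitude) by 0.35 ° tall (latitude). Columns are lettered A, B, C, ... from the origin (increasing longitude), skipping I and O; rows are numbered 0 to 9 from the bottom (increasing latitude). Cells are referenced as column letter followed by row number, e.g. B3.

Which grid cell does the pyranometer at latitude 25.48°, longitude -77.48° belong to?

Column index: ⌊(-77.48 − -79.77) / 0.35⌋ = ⌊6.543⌋ = 6 → column G
Row offset from origin: ⌊(25.48 − 24.59) / 0.35⌋ = ⌊2.543⌋ = 2 → row 2

G2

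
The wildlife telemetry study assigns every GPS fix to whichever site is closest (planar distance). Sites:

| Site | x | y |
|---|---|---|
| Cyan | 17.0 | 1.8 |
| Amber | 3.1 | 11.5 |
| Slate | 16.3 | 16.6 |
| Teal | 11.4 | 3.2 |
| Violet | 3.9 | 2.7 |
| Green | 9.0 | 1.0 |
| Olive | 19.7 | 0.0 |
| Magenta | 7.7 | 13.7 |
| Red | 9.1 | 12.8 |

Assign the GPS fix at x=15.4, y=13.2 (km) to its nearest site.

Slate

Squared distances to each site:
Cyan: 132.520; Amber: 154.180; Slate: 12.370; Teal: 116.000; Violet: 242.500; Green: 189.800; Olive: 192.730; Magenta: 59.540; Red: 39.850.
Minimum at Slate.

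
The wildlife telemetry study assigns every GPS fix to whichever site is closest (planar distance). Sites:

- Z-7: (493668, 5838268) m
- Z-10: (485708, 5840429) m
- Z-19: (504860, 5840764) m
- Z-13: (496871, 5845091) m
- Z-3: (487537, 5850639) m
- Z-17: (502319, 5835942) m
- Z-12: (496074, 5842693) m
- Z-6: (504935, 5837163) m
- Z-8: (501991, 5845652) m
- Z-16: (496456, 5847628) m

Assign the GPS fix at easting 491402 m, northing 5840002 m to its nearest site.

Z-7

Squared distances to each site:
Z-7: 8141512.000; Z-10: 32603965.000; Z-19: 181698408.000; Z-13: 55807882.000; Z-3: 128083994.000; Z-17: 135664489.000; Z-12: 29069065.000; Z-6: 191202010.000; Z-8: 144049421.000; Z-16: 83698792.000.
Minimum at Z-7.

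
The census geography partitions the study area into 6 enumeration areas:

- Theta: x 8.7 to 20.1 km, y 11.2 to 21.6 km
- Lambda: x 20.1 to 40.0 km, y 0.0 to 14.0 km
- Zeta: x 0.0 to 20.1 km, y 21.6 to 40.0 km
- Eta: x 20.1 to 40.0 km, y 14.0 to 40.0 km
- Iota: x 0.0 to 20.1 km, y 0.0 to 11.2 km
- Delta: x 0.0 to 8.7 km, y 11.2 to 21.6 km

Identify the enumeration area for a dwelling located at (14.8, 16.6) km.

The point has x = 14.8 and y = 16.6.
Only Theta satisfies 8.7 ≤ x ≤ 20.1 and 11.2 ≤ y ≤ 21.6.

Theta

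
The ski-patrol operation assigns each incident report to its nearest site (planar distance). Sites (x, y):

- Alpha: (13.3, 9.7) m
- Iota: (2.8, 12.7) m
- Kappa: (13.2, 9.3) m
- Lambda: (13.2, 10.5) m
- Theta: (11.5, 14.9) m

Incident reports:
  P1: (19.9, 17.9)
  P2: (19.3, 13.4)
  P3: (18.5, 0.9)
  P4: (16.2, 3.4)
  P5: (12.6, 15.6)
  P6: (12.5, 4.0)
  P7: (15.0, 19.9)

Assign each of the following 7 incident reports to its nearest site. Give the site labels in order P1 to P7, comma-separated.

Theta, Lambda, Kappa, Kappa, Theta, Kappa, Theta

P1 → Theta (d²=79.56)
P2 → Lambda (d²=45.62)
P3 → Kappa (d²=98.65)
P4 → Kappa (d²=43.81)
P5 → Theta (d²=1.70)
P6 → Kappa (d²=28.58)
P7 → Theta (d²=37.25)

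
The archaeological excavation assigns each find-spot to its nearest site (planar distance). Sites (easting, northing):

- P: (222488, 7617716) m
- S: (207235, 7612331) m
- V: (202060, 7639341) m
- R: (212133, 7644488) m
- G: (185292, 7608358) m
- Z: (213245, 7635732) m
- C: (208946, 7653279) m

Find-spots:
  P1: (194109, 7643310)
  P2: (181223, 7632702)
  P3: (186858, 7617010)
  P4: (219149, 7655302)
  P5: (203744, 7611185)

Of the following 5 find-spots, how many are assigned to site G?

P1 → V
P2 → V
P3 → G
P4 → C
P5 → S
1 of the 5 goes to G.

1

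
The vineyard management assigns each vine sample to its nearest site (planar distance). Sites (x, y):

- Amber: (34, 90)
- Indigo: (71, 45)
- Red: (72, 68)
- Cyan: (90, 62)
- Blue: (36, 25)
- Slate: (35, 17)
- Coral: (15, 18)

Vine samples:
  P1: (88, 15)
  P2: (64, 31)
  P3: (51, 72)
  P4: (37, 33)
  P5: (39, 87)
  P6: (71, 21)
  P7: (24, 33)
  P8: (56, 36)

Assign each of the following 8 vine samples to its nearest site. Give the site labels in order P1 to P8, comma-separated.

Indigo, Indigo, Red, Blue, Amber, Indigo, Blue, Indigo

P1 → Indigo (d²=1189.00)
P2 → Indigo (d²=245.00)
P3 → Red (d²=457.00)
P4 → Blue (d²=65.00)
P5 → Amber (d²=34.00)
P6 → Indigo (d²=576.00)
P7 → Blue (d²=208.00)
P8 → Indigo (d²=306.00)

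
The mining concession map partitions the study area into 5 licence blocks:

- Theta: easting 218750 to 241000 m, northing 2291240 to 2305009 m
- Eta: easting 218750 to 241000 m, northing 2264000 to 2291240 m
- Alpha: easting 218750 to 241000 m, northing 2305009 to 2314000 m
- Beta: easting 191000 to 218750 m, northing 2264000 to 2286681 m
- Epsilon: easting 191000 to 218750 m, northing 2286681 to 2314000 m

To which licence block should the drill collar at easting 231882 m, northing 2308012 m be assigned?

Alpha

The point has easting = 231882 and northing = 2308012.
Only Alpha satisfies 218750 ≤ easting ≤ 241000 and 2305009 ≤ northing ≤ 2314000.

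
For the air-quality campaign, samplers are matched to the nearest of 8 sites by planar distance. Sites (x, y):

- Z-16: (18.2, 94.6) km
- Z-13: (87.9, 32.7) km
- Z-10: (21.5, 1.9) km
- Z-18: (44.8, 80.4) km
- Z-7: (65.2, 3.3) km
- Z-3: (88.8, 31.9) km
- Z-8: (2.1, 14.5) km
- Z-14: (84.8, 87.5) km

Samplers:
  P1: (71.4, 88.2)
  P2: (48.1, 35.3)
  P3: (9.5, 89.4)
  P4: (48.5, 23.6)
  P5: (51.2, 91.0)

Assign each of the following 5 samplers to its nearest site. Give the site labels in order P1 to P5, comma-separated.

Z-14, Z-7, Z-16, Z-7, Z-18

P1 → Z-14 (d²=180.05)
P2 → Z-7 (d²=1316.41)
P3 → Z-16 (d²=102.73)
P4 → Z-7 (d²=690.98)
P5 → Z-18 (d²=153.32)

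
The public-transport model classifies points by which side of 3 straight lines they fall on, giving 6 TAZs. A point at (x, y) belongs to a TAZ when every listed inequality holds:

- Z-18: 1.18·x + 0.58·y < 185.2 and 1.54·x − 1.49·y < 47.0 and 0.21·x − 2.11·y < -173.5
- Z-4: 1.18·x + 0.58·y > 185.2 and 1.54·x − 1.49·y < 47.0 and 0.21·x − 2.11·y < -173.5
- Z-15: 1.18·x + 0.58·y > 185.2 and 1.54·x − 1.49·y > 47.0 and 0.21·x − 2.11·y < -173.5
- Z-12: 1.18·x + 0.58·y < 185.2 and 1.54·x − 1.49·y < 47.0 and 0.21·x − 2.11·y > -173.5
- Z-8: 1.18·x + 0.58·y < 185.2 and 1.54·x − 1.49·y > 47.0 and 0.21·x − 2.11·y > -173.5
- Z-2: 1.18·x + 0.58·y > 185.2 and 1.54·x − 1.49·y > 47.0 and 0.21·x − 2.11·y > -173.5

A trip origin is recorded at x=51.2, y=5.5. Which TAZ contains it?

1.18·51.2 + 0.58·5.5 = 63.606, which is < 185.2
1.54·51.2 − 1.49·5.5 = 70.653, which is > 47.0
0.21·51.2 − 2.11·5.5 = -0.853, which is > -173.5
This sign pattern matches Z-8.

Z-8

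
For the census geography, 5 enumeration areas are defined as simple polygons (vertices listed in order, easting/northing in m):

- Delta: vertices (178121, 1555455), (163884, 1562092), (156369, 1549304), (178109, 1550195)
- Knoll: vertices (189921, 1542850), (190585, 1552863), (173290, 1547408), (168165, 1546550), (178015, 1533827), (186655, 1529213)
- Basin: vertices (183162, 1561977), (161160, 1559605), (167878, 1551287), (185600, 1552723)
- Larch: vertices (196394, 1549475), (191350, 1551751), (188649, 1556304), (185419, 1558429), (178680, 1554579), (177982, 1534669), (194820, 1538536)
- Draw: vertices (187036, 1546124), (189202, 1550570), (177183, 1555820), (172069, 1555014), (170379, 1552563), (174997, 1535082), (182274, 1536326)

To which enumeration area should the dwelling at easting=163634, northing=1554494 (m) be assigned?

Cast a ray rightward from (163634, 1554494). For each polygon, the edges (by vertex number in listed order) whose endpoints lie on opposite sides of northing = 1554494, where each meets that height, and whether that is right or left of the point:
Delta: 2–3 at easting≈159419.0 (left), 4–1 at easting≈178118.8 (right) → 1 crossing.
Knoll: no edge straddles that height → 0 crossings.
Basin: 2–3 at easting≈165287.9 (right), 4–1 at easting≈185133.4 (right) → 2 crossings.
Larch: 2–3 at easting≈189722.8 (right), 5–6 at easting≈178677.0 (right) → 2 crossings.
Draw: 2–3 at easting≈180218.7 (right), 4–5 at easting≈171710.5 (right) → 2 crossings.
Only Delta has an odd count, so the point is inside Delta.

Delta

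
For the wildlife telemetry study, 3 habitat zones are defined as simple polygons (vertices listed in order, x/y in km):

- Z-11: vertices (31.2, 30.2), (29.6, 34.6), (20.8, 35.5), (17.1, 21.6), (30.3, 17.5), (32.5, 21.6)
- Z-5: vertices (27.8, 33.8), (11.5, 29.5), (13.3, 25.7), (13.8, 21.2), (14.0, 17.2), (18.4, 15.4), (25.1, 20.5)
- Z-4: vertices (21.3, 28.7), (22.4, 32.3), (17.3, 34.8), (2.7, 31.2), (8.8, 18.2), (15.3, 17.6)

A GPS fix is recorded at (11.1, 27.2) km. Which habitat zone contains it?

Cast a ray rightward from (11.1, 27.2). For each polygon, the edges (by vertex number in listed order) whose endpoints lie on opposite sides of y = 27.2, where each meets that height, and whether that is right or left of the point:
Z-11: 3–4 at x≈18.59 (right), 6–1 at x≈31.65 (right) → 2 crossings.
Z-5: 2–3 at x≈12.59 (right), 7–1 at x≈26.46 (right) → 2 crossings.
Z-4: 4–5 at x≈4.58 (left), 6–1 at x≈20.49 (right) → 1 crossing.
Only Z-4 has an odd count, so the point is inside Z-4.

Z-4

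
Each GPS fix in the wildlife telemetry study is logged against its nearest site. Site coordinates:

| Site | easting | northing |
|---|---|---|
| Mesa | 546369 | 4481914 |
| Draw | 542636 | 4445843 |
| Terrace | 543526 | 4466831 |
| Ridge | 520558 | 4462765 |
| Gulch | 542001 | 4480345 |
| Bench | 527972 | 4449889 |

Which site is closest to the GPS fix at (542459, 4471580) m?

Terrace

Squared distances to each site:
Mesa: 122079656.000; Draw: 662424498.000; Terrace: 23691490.000; Ridge: 557358026.000; Gulch: 77034989.000; Bench: 680372650.000.
Minimum at Terrace.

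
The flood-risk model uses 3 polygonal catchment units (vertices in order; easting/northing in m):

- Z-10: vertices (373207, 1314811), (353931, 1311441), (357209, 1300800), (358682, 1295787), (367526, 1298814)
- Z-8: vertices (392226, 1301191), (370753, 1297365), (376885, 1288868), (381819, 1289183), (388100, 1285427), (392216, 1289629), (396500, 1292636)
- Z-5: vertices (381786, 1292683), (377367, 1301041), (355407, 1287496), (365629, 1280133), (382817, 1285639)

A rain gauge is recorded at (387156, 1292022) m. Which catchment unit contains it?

Cast a ray rightward from (387156, 1292022). For each polygon, the edges (by vertex number in listed order) whose endpoints lie on opposite sides of northing = 1292022, where each meets that height, and whether that is right or left of the point:
Z-10: no edge straddles that height → 0 crossings.
Z-8: 2–3 at easting≈374608.9 (left), 6–7 at easting≈395625.2 (right) → 1 crossing.
Z-5: 2–3 at easting≈362744.8 (left), 5–1 at easting≈381882.7 (left) → 0 crossings.
Only Z-8 has an odd count, so the point is inside Z-8.

Z-8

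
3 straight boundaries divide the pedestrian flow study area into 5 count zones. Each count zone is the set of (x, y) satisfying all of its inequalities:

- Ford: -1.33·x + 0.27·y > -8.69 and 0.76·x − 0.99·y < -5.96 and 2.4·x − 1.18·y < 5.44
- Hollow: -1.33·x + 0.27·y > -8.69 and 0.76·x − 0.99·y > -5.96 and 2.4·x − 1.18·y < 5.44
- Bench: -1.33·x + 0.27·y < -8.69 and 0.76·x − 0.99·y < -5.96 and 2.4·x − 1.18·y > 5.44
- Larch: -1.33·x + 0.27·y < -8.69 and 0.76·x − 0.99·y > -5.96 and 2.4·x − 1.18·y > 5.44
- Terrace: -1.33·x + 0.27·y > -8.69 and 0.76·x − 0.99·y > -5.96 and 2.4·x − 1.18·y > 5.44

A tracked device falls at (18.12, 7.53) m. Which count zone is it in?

-1.33·18.12 + 0.27·7.53 = -22.067, which is < -8.69
0.76·18.12 − 0.99·7.53 = 6.317, which is > -5.96
2.4·18.12 − 1.18·7.53 = 34.603, which is > 5.44
This sign pattern matches Larch.

Larch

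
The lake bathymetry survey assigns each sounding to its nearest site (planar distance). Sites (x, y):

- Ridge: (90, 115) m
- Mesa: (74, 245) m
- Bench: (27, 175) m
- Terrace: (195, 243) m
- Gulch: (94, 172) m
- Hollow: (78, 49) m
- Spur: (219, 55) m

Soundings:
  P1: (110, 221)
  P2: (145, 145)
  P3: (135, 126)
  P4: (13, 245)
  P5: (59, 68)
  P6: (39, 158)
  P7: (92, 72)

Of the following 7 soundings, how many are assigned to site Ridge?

1

P1 → Mesa
P2 → Gulch
P3 → Ridge
P4 → Mesa
P5 → Hollow
P6 → Bench
P7 → Hollow
1 of the 7 goes to Ridge.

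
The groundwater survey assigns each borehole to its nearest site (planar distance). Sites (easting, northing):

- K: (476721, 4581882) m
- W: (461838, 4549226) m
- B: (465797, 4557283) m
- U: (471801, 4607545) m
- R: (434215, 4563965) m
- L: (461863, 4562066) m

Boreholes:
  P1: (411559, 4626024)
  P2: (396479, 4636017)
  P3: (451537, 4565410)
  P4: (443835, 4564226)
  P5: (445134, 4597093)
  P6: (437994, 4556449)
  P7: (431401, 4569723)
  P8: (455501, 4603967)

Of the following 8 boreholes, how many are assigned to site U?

4

P1 → U
P2 → U
P3 → L
P4 → R
P5 → U
P6 → R
P7 → R
P8 → U
4 of the 8 go to U.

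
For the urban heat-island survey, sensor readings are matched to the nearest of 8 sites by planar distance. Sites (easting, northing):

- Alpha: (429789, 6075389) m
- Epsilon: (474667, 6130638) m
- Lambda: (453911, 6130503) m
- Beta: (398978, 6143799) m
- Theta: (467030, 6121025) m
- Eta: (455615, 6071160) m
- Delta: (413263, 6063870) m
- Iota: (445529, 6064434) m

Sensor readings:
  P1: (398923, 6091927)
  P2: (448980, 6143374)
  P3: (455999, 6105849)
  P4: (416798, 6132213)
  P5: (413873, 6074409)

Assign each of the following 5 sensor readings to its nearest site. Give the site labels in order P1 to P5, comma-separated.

Delta, Lambda, Theta, Beta, Delta

P1 → Delta (d²=992830849.00)
P2 → Lambda (d²=189977402.00)
P3 → Theta (d²=351993937.00)
P4 → Beta (d²=451787796.00)
P5 → Delta (d²=111442621.00)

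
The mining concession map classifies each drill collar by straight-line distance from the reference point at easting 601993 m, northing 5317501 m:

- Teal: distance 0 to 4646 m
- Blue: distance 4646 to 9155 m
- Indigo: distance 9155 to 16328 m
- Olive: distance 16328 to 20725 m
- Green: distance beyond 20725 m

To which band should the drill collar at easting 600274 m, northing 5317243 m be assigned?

Distance = √((600274−601993)² + (5317243−5317501)²) = √(2954961.000 + 66564.000) = 1738.253 m.
0 ≤ 1738.253 < 4646 → Teal.

Teal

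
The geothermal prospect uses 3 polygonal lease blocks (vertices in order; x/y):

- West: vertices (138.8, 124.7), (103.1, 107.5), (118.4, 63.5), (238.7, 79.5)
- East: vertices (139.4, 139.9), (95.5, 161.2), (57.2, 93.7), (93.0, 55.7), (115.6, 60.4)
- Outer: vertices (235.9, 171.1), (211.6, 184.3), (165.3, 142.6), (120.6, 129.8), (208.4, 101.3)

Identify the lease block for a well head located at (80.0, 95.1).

Cast a ray rightward from (80.0, 95.1). For each polygon, the edges (by vertex number in listed order) whose endpoints lie on opposite sides of y = 95.1, where each meets that height, and whether that is right or left of the point:
West: 2–3 at x≈107.41 (right), 4–1 at x≈204.22 (right) → 2 crossings.
East: 2–3 at x≈57.99 (left), 5–1 at x≈125.99 (right) → 1 crossing.
Outer: no edge straddles that height → 0 crossings.
Only East has an odd count, so the point is inside East.

East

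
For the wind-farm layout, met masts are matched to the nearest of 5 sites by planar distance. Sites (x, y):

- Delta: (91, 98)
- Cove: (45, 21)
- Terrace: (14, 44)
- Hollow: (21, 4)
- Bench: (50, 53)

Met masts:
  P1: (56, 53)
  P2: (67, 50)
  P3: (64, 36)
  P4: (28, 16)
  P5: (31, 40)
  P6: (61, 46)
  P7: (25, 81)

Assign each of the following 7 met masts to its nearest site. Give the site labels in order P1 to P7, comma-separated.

P1 → Bench (d²=36.00)
P2 → Bench (d²=298.00)
P3 → Bench (d²=485.00)
P4 → Hollow (d²=193.00)
P5 → Terrace (d²=305.00)
P6 → Bench (d²=170.00)
P7 → Bench (d²=1409.00)

Bench, Bench, Bench, Hollow, Terrace, Bench, Bench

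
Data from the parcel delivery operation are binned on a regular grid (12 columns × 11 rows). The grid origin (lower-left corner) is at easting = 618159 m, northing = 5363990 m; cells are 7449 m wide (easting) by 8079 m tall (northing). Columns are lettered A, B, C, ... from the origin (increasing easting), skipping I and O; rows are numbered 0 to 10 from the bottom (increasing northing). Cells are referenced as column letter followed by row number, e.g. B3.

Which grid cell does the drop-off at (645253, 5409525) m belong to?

Column index: ⌊(645253 − 618159) / 7449⌋ = ⌊3.637⌋ = 3 → column D
Row offset from origin: ⌊(5409525 − 5363990) / 8079⌋ = ⌊5.636⌋ = 5 → row 5

D5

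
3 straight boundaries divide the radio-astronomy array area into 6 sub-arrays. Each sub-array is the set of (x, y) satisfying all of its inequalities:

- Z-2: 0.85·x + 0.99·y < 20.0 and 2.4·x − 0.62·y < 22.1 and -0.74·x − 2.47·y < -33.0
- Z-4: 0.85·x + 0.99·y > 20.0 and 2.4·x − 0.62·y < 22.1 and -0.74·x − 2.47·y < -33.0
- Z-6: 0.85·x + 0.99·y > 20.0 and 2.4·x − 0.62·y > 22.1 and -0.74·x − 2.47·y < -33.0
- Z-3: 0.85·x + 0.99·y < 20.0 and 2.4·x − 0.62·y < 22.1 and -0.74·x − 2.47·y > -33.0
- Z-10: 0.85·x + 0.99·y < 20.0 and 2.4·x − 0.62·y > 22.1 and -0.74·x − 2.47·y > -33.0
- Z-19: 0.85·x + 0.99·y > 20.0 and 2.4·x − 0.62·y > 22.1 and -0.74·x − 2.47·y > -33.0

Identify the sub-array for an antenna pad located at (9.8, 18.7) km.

0.85·9.8 + 0.99·18.7 = 26.843, which is > 20.0
2.4·9.8 − 0.62·18.7 = 11.926, which is < 22.1
-0.74·9.8 − 2.47·18.7 = -53.441, which is < -33.0
This sign pattern matches Z-4.

Z-4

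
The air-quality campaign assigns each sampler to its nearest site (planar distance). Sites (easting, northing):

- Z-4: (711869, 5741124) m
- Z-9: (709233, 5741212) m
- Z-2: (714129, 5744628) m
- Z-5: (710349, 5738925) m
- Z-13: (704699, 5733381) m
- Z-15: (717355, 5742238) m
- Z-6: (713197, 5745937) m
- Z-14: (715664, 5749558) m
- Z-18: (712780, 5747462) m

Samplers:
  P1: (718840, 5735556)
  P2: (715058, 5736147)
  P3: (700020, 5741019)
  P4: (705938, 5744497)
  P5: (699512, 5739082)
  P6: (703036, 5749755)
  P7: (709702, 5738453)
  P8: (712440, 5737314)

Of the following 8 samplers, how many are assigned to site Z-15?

P1 → Z-15
P2 → Z-5
P3 → Z-13
P4 → Z-9
P5 → Z-13
P6 → Z-18
P7 → Z-5
P8 → Z-5
1 of the 8 goes to Z-15.

1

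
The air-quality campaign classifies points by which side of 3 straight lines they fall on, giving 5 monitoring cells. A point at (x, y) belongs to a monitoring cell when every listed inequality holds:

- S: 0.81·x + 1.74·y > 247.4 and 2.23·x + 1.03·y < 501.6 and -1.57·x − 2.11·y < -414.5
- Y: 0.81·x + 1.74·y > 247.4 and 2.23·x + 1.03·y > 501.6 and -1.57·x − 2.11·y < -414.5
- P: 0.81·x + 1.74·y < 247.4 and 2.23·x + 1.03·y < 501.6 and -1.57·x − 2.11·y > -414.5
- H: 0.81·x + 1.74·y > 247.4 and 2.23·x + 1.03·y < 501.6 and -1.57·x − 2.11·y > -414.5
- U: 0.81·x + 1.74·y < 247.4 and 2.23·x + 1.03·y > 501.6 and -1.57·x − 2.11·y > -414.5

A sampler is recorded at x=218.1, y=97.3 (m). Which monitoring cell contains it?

Y

0.81·218.1 + 1.74·97.3 = 345.963, which is > 247.4
2.23·218.1 + 1.03·97.3 = 586.582, which is > 501.6
-1.57·218.1 − 2.11·97.3 = -547.720, which is < -414.5
This sign pattern matches Y.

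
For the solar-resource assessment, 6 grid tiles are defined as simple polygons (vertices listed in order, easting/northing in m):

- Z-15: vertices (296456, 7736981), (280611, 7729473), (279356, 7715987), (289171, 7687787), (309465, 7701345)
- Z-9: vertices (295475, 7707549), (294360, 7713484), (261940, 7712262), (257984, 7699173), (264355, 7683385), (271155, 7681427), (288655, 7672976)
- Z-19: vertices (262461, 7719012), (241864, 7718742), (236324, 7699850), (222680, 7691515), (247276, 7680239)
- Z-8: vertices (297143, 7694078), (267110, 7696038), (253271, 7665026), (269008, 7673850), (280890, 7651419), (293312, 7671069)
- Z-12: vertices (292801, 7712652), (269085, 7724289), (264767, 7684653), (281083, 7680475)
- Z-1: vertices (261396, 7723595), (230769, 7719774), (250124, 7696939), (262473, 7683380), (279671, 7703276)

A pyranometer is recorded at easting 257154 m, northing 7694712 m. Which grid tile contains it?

Z-1

Cast a ray rightward from (257154, 7694712). For each polygon, the edges (by vertex number in listed order) whose endpoints lie on opposite sides of northing = 7694712, where each meets that height, and whether that is right or left of the point:
Z-15: 3–4 at easting≈286760.8 (right), 4–5 at easting≈299536.5 (right) → 2 crossings.
Z-9: 4–5 at easting≈259784.2 (right), 7–1 at easting≈292942.7 (right) → 2 crossings.
Z-19: 3–4 at easting≈227913.3 (left), 5–1 at easting≈252944.2 (left) → 0 crossings.
Z-8: 1–2 at easting≈287428.2 (right), 2–3 at easting≈266518.3 (right) → 2 crossings.
Z-12: 2–3 at easting≈265862.8 (right), 4–1 at easting≈286267.7 (right) → 2 crossings.
Z-1: 3–4 at easting≈252152.3 (left), 4–5 at easting≈272268.3 (right) → 1 crossing.
Only Z-1 has an odd count, so the point is inside Z-1.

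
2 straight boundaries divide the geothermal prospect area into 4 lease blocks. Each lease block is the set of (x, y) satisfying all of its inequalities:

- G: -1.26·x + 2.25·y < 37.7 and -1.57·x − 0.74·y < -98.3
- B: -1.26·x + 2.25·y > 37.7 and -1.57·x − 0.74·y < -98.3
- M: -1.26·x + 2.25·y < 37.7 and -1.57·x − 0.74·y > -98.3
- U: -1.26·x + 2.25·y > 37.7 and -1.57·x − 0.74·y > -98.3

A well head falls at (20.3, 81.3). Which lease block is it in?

U

-1.26·20.3 + 2.25·81.3 = 157.347, which is > 37.7
-1.57·20.3 − 0.74·81.3 = -92.033, which is > -98.3
This sign pattern matches U.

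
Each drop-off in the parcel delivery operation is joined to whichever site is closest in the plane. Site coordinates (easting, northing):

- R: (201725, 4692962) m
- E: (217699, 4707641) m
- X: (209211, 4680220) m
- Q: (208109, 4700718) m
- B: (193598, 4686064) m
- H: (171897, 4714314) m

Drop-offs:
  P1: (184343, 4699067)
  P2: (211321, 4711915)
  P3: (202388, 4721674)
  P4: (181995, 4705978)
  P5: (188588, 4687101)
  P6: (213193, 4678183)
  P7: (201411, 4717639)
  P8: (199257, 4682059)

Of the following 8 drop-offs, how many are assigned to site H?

1

P1 → B
P2 → E
P3 → E
P4 → H
P5 → B
P6 → X
P7 → Q
P8 → B
1 of the 8 goes to H.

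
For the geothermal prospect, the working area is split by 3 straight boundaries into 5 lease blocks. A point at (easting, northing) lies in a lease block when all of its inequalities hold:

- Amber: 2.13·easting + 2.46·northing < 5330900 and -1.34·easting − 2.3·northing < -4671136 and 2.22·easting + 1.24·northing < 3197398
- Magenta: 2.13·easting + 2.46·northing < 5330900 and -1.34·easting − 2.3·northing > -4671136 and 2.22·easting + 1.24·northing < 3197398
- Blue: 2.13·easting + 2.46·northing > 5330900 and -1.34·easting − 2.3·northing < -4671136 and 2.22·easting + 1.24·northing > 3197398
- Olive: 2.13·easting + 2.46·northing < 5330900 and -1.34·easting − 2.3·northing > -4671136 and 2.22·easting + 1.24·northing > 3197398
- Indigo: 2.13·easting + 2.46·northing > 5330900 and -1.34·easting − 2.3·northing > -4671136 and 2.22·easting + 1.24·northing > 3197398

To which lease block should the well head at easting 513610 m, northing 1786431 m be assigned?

2.13·513610 + 2.46·1786431 = 5488609.560, which is > 5330900
-1.34·513610 − 2.3·1786431 = -4797028.700, which is < -4671136
2.22·513610 + 1.24·1786431 = 3355388.640, which is > 3197398
This sign pattern matches Blue.

Blue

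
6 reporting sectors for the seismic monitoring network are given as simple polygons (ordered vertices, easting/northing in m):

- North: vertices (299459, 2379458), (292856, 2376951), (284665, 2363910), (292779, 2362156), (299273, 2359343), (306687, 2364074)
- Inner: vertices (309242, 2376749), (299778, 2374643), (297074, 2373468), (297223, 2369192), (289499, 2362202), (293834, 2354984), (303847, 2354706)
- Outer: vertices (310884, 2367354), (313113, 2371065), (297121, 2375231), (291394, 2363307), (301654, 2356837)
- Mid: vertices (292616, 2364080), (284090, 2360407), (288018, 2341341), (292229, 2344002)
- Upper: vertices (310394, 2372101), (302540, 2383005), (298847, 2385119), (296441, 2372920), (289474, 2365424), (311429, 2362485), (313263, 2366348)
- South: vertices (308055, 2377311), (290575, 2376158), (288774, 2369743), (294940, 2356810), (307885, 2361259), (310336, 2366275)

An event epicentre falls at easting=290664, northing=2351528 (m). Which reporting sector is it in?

Mid

Cast a ray rightward from (290664, 2351528). For each polygon, the edges (by vertex number in listed order) whose endpoints lie on opposite sides of northing = 2351528, where each meets that height, and whether that is right or left of the point:
North: no edge straddles that height → 0 crossings.
Inner: no edge straddles that height → 0 crossings.
Outer: no edge straddles that height → 0 crossings.
Mid: 2–3 at easting≈285919.3 (left), 4–1 at easting≈292374.1 (right) → 1 crossing.
Upper: no edge straddles that height → 0 crossings.
South: no edge straddles that height → 0 crossings.
Only Mid has an odd count, so the point is inside Mid.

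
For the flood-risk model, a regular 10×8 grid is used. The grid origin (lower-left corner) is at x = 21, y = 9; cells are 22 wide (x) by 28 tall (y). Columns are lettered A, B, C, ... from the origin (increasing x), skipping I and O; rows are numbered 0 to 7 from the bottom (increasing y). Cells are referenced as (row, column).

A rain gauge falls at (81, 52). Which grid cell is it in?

Column index: ⌊(81 − 21) / 22⌋ = ⌊2.727⌋ = 2 → column C
Row offset from origin: ⌊(52 − 9) / 28⌋ = ⌊1.536⌋ = 1 → row 1

(1, C)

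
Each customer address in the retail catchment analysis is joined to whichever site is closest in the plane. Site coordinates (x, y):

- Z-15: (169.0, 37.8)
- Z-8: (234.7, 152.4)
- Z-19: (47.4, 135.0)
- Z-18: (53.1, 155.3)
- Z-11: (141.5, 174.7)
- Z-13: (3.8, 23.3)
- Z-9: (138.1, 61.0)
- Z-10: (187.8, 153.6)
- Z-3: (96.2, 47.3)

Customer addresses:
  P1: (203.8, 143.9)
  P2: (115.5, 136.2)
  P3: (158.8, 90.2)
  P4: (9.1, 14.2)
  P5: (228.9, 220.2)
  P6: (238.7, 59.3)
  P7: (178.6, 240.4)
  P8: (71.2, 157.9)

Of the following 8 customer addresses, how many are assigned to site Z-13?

1

P1 → Z-10
P2 → Z-11
P3 → Z-9
P4 → Z-13
P5 → Z-8
P6 → Z-15
P7 → Z-11
P8 → Z-18
1 of the 8 goes to Z-13.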